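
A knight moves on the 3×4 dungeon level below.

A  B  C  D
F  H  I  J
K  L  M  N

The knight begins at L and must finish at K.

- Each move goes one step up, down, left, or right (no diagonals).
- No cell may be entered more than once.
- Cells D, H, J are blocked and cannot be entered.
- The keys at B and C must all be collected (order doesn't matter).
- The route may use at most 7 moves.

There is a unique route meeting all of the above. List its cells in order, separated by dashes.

L - M - I - C - B - A - F - K

The budget equals the shortest possible length, so every move has to be on a shortest route through the required cells.
Route from L: right 1 to M, up 2 to C, left 2 to A, down 2 to K — 7 moves in all.
Check: all required cells visited; 7 ≤ 7 moves.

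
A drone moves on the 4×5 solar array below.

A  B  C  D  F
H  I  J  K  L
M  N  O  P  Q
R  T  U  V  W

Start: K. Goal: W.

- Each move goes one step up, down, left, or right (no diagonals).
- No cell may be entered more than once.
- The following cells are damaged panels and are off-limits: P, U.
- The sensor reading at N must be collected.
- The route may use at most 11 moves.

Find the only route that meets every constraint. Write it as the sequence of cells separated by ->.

K -> J -> O -> N -> I -> B -> C -> D -> F -> L -> Q -> W

The budget equals the shortest possible length, so every move has to be on a shortest route through the required cells.
Route from K: left to J, down to O, left to N, 2× up (reaching B), 3× right (reaching F), 3× down (reaching W) — 11 moves in all.
Check: all required cells visited; 11 ≤ 11 moves.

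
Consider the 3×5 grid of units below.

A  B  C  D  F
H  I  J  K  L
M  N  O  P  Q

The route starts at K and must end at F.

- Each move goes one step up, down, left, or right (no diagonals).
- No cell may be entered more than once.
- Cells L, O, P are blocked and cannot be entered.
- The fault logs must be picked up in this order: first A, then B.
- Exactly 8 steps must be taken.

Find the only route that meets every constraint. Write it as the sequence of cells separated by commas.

K, J, I, H, A, B, C, D, F

The waypoints must appear in the order A, B, with no cell reused.
Route from K: 3× left (reaching H), up to A, 4× right (reaching F) — 8 moves in all.
Check: order respected (A at step 4, B at step 5); 8 moves as required.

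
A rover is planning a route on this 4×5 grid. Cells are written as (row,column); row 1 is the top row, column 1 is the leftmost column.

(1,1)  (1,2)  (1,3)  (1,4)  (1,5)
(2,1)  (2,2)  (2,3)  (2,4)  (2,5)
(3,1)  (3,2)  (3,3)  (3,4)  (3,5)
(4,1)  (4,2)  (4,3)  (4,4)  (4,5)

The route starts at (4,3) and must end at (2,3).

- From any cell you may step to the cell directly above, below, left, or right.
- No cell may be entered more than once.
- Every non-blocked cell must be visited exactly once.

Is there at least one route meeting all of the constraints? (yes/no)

no

Colour the cells like a checkerboard: each orthogonal step flips colour, so a Hamiltonian route alternates colours. Here there are 10 cells of one colour and 10 of the other, with start on the same colour as the goal — the counts and endpoints can't be arranged into an alternating sequence of length 20, so no Hamiltonian route exists.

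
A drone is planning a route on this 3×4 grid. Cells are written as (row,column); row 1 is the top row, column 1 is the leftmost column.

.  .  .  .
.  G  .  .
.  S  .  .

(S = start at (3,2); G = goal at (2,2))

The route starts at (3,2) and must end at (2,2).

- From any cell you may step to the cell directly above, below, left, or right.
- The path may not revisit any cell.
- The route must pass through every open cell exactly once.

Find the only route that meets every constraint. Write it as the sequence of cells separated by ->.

Need to visit all 12 open cells exactly once, starting at (3,2) and ending at (2,2).
Cell (1,4) has only two open neighbours ((2,4) and (1,3)), so the path must pass straight through it: one of those is the cell it's entered from and the other is where it exits.
Route from (3,2): left to (3,1), 2× up (reaching (1,1)), 3× right (reaching (1,4)), 2× down (reaching (3,4)), left to (3,3), up to (2,3), left to (2,2) — 11 moves in all.
Check: all 12 open cells covered.

(3,2) -> (3,1) -> (2,1) -> (1,1) -> (1,2) -> (1,3) -> (1,4) -> (2,4) -> (3,4) -> (3,3) -> (2,3) -> (2,2)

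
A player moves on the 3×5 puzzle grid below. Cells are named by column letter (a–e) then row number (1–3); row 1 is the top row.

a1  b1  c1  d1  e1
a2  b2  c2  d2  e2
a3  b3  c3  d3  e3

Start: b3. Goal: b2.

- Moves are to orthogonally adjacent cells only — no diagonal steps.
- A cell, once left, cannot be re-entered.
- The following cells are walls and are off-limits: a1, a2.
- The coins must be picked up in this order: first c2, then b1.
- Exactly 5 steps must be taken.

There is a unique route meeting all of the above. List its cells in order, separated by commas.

b3, c3, c2, c1, b1, b2

The waypoints must appear in the order c2, b1, with no cell reused.
Route from b3: right 1 to c3, up 2 to c1, left 1 to b1, down 1 to b2 — 5 moves in all.
Check: order respected (c2 at step 2, b1 at step 4); 5 moves as required.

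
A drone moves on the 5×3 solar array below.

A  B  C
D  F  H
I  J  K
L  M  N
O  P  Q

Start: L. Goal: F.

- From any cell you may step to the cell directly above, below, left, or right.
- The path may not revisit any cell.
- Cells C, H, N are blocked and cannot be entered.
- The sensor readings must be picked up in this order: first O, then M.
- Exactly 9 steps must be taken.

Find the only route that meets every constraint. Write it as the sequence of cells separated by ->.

The waypoints must appear in the order O, M, with no cell reused.
Route from L: down to O, right to P, 2× up (reaching J), left to I, 2× up (reaching A), right to B, down to F — 9 moves in all.
Check: order respected (O at step 1, M at step 3); 9 moves as required.

L -> O -> P -> M -> J -> I -> D -> A -> B -> F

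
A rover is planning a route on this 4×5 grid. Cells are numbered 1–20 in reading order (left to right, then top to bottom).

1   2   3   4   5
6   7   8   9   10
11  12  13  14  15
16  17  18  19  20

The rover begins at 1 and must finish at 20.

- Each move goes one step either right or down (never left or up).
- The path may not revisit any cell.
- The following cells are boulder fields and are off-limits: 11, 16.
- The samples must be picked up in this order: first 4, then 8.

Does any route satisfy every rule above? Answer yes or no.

no

8 lies to the left of 4, so going from 4 to 8 would need a leftward move — but moves only go right/down, so 4 cannot be visited before 8.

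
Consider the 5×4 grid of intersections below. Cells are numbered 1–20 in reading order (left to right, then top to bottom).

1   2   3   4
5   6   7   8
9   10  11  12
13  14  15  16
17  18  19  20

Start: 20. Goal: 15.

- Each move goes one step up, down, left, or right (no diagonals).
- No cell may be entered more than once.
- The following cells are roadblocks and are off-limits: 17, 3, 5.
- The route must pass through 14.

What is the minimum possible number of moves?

4

Any route passes through 14 somewhere between 20 and 15. Summing Manhattan distances along the two legs (20 → 14 → 15) gives a lower bound of 3 + 1 = 4 moves.
A route of 4 moves achieves this: 20 → 19 → 18 → 14 → 15.
Since 4 matches the lower bound, it is optimal.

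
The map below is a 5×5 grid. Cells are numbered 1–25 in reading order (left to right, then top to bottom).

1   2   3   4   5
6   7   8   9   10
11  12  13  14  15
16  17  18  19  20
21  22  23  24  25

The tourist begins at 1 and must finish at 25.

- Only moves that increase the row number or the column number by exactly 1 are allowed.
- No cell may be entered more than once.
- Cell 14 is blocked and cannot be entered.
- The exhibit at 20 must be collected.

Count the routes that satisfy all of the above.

15

A right/down-only route from 1 to 25 makes exactly 4 down-moves and 4 right-moves in some order.
With no other constraints that would be C(8,4) = 70 routes.
Split at 20 and multiply the segment counts (each segment already excludes blocked cells): 1→20: 15; 20→25: 1; product = 15.
That gives 15 routes.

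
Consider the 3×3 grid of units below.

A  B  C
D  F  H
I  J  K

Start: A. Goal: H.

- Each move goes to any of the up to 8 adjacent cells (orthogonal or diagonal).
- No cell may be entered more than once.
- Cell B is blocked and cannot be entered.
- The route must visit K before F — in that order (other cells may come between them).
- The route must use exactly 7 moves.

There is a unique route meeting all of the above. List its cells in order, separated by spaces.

A D I J K F C H

The waypoints must appear in the order K, F, with no cell reused.
Route from A: 2× down (reaching I), 2× right (reaching K), up-left to F, up-right to C, down to H — 7 moves in all.
Check: order respected (K at step 4, F at step 5); 7 moves as required.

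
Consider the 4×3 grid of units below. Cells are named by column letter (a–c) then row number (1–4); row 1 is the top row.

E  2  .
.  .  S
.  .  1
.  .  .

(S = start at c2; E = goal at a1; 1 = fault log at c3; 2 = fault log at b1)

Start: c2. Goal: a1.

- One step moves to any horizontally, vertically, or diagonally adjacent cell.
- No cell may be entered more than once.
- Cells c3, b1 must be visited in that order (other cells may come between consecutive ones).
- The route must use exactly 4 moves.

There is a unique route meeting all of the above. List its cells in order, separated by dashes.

c2 - c3 - b2 - b1 - a1

The waypoints must appear in the order c3, b1, with no cell reused.
Route from c2: down to c3, up-left to b2, up to b1, left to a1 — 4 moves in all.
Check: order respected (1 at step 1, 2 at step 3); 4 moves as required.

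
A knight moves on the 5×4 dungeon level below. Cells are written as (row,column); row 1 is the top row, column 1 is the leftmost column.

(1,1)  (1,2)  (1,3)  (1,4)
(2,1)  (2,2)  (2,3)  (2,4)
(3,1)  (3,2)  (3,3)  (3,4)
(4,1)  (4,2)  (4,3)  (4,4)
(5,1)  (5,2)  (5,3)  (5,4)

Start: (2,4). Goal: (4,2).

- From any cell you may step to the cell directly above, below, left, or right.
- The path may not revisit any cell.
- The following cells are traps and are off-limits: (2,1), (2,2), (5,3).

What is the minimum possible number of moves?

The Manhattan distance from (2,4) to (4,2) is |2−4| + |4−2| = 4, so at least 4 moves are needed.
A route of 4 moves achieves this: (2,4) → (3,4) → (4,4) → (4,3) → (4,2).
Since 4 matches the lower bound, it is optimal.

4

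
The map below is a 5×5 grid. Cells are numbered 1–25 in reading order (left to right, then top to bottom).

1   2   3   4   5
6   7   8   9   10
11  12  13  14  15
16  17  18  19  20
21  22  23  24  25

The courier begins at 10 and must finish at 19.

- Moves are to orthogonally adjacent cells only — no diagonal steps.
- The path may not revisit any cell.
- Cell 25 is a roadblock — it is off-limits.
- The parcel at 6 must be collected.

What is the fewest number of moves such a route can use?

9

Any route passes through 6 somewhere between 10 and 19. Summing Manhattan distances along the two legs (10 → 6 → 19) gives a lower bound of 4 + 5 = 9 moves.
A route of 9 moves achieves this: 10 → 9 → 8 → 7 → 6 → 11 → 16 → 17 → 18 → 19.
Since 9 matches the lower bound, it is optimal.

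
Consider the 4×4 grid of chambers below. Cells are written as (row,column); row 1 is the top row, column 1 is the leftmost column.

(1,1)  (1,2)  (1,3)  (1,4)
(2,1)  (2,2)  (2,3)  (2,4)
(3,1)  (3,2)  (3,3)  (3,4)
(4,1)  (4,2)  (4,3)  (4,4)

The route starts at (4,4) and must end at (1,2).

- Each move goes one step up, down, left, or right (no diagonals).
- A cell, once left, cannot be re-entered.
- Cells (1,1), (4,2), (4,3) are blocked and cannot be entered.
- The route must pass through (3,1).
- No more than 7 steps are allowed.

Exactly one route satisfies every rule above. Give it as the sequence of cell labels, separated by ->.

(4,4) -> (3,4) -> (3,3) -> (3,2) -> (3,1) -> (2,1) -> (2,2) -> (1,2)

The budget equals the shortest possible length, so every move has to be on a shortest route through the required cells.
Route from (4,4): up to (3,4), 3× left (reaching (3,1)), up to (2,1), right to (2,2), up to (1,2) — 7 moves in all.
Check: all required cells visited; 7 ≤ 7 moves.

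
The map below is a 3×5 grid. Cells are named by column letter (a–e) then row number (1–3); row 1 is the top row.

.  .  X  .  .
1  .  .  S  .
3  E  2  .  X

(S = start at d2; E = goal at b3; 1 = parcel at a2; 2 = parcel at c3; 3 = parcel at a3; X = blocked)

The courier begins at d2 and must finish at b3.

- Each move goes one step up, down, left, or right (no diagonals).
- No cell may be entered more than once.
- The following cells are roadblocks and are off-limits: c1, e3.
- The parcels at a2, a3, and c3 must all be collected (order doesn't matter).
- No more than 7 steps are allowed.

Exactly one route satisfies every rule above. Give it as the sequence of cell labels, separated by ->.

The budget equals the shortest possible length, so every move has to be on a shortest route through the required cells.
Route from d2: down 1 to d3, left 1 to c3, up 1 to c2, left 2 to a2, down 1 to a3, right 1 to b3 — 7 moves in all.
Check: all required cells visited; 7 ≤ 7 moves.

d2 -> d3 -> c3 -> c2 -> b2 -> a2 -> a3 -> b3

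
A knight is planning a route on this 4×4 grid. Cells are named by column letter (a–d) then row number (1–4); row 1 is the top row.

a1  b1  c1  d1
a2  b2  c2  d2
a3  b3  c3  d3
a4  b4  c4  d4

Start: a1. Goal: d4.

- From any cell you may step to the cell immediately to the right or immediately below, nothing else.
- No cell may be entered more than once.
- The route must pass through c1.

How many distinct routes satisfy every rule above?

4

A right/down-only route from a1 to d4 makes exactly 3 down-moves and 3 right-moves in some order.
With no other constraints that would be C(6,3) = 20 routes.
Split at c1 and multiply the segment counts: a1→c1: 1; c1→d4: 4; product = 4.
That gives 4 routes.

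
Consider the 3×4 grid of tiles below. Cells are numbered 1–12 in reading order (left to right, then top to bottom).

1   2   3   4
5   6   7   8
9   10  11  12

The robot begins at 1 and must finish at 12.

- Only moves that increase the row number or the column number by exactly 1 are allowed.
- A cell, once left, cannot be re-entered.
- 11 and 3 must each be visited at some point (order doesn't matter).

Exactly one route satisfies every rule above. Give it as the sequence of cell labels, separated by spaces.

Moves only go right or down, so the column and row indices never decrease.
Route from 1: 2× right (reaching 3), 2× down (reaching 11), right to 12 — 5 moves in all.
Check: all required cells visited.

1 2 3 7 11 12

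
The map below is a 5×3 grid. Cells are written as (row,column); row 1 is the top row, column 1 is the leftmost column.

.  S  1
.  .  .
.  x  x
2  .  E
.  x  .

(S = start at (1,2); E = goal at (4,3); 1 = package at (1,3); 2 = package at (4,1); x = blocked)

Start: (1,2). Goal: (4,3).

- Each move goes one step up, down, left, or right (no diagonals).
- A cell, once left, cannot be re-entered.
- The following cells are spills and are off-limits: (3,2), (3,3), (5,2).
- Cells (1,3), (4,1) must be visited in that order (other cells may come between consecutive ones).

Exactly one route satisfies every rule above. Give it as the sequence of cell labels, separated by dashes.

(1,2) - (1,3) - (2,3) - (2,2) - (2,1) - (3,1) - (4,1) - (4,2) - (4,3)

The waypoints must appear in the order (1,3), (4,1), with no cell reused.
Route from (1,2): right to (1,3), down to (2,3), 2× left (reaching (2,1)), 2× down (reaching (4,1)), 2× right (reaching (4,3)) — 8 moves in all.
Check: order respected (1 at step 1, 2 at step 6).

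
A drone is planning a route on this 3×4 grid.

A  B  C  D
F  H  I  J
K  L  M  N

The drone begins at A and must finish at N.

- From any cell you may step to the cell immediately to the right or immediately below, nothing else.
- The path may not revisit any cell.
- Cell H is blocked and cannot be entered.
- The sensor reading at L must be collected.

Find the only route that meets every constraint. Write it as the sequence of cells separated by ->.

A -> F -> K -> L -> M -> N

Moves only go right or down, so the column and row indices never decrease.
Route from A: 2× down (reaching K), 3× right (reaching N) — 5 moves in all.
Check: all required cells visited.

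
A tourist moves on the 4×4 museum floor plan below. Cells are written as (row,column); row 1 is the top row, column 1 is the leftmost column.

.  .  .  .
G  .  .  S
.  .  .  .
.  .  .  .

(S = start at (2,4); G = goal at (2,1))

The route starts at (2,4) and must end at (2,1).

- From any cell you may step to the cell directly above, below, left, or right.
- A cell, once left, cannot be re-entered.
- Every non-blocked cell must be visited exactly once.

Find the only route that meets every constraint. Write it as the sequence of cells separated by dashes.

(2,4) - (1,4) - (1,3) - (2,3) - (3,3) - (3,4) - (4,4) - (4,3) - (4,2) - (4,1) - (3,1) - (3,2) - (2,2) - (1,2) - (1,1) - (2,1)

Need to visit all 16 open cells exactly once, starting at (2,4) and ending at (2,1).
Cell (4,1) has only two open neighbours ((3,1) and (4,2)), so the path must pass straight through it: one of those is the cell it's entered from and the other is where it exits.
Route from (2,4): up to (1,4), left to (1,3), 2× down (reaching (3,3)), right to (3,4), down to (4,4), 3× left (reaching (4,1)), up to (3,1), right to (3,2), 2× up (reaching (1,2)), left to (1,1), down to (2,1) — 15 moves in all.
Check: all 16 open cells covered.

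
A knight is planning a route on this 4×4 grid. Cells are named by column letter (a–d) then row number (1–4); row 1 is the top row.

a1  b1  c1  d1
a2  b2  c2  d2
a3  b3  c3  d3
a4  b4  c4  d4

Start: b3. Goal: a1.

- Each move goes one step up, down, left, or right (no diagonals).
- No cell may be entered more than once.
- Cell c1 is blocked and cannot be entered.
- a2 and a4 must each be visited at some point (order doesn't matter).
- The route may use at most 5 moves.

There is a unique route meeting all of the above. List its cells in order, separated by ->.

b3 -> b4 -> a4 -> a3 -> a2 -> a1

The 5-move cap with required stops at a2, a4 leaves no slack for detours.
Route from b3: down to b4, left to a4, 3× up (reaching a1) — 5 moves in all.
Check: all required cells visited; 5 ≤ 5 moves.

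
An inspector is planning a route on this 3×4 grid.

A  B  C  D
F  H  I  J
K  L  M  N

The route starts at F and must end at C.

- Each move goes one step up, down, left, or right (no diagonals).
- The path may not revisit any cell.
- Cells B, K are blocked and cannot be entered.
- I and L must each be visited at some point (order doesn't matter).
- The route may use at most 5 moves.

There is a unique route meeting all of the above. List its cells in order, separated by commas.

The 5-move cap with required stops at I, L leaves no slack for detours.
Route from F: right to H, down to L, right to M, 2× up (reaching C) — 5 moves in all.
Check: all required cells visited; 5 ≤ 5 moves.

F, H, L, M, I, C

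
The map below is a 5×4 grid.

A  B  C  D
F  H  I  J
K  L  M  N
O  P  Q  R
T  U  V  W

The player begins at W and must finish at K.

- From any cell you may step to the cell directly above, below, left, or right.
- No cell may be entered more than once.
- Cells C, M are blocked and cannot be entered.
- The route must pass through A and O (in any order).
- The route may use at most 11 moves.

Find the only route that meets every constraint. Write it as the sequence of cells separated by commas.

The 11-move cap with required stops at A, O leaves no slack for detours.
Route from W: 3× left (reaching T), up to O, right to P, 3× up (reaching B), left to A, 2× down (reaching K) — 11 moves in all.
Check: all required cells visited; 11 ≤ 11 moves.

W, V, U, T, O, P, L, H, B, A, F, K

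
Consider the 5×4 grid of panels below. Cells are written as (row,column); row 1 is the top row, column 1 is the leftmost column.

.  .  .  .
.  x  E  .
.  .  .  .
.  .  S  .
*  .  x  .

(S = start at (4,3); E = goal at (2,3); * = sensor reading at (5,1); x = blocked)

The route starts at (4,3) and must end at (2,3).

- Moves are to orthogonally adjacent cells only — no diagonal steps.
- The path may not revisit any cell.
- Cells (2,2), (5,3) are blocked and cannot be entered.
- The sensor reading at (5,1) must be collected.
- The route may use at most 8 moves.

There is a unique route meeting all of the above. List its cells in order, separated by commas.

(4,3), (4,2), (5,2), (5,1), (4,1), (3,1), (3,2), (3,3), (2,3)

The budget equals the shortest possible length, so every move has to be on a shortest route through the required cells.
Route from (4,3): left to (4,2), down to (5,2), left to (5,1), 2× up (reaching (3,1)), 2× right (reaching (3,3)), up to (2,3) — 8 moves in all.
Check: all required cells visited; 8 ≤ 8 moves.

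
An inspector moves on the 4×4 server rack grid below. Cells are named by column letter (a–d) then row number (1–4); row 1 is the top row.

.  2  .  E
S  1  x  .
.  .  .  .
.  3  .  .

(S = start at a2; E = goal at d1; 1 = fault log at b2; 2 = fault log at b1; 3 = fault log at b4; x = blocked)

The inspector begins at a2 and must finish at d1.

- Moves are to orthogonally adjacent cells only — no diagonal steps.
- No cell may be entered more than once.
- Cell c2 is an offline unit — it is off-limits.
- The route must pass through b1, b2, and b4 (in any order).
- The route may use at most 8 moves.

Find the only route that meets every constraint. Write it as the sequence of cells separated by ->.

The 8-move cap with required stops at b1, b2, b4 leaves no slack for detours.
Route from a2: 2× down (reaching a4), right to b4, 3× up (reaching b1), 2× right (reaching d1) — 8 moves in all.
Check: all required cells visited; 8 ≤ 8 moves.

a2 -> a3 -> a4 -> b4 -> b3 -> b2 -> b1 -> c1 -> d1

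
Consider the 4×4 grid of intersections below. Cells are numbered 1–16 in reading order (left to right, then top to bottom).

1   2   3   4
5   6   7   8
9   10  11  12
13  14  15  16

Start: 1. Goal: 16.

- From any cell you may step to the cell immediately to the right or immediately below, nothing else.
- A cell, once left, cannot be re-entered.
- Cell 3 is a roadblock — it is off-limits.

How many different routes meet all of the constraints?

A right/down-only route from 1 to 16 makes exactly 3 down-moves and 3 right-moves in some order.
With no other constraints that would be C(6,3) = 20 routes.
Subtract routes through each blocked cell (inclusion–exclusion for overlaps): − through 3: 4 → 16.
That gives 16 routes.

16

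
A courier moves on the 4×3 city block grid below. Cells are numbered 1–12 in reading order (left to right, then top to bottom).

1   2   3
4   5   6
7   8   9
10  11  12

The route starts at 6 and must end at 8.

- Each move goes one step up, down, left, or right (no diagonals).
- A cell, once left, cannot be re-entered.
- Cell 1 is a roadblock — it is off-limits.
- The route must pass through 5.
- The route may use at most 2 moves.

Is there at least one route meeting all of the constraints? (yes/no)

yes

One route that works: 6 → 5 → 8.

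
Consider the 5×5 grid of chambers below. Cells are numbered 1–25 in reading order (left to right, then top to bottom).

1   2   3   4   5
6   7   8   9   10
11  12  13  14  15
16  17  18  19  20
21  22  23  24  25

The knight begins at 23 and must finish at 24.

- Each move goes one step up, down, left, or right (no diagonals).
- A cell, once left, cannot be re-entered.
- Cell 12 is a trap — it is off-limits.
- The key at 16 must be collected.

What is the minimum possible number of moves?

Any route passes through 16 somewhere between 23 and 24. Summing Manhattan distances along the two legs (23 → 16 → 24) gives a lower bound of 3 + 4 = 7 moves.
A route of 7 moves achieves this: 23 → 22 → 21 → 16 → 17 → 18 → 19 → 24.
Since 7 matches the lower bound, it is optimal.

7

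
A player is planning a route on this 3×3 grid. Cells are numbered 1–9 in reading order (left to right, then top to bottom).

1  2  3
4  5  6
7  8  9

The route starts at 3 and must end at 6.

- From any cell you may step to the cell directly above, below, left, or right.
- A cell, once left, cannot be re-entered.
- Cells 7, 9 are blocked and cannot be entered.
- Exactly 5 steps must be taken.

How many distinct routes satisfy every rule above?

Need simple routes of exactly 5 moves from 3 to 6 (Manhattan distance 1, so 2 moves are spent on a detour and 2 undoing it).
Enumerating: 3 2 1 4 5 6.
That gives 1 route.

1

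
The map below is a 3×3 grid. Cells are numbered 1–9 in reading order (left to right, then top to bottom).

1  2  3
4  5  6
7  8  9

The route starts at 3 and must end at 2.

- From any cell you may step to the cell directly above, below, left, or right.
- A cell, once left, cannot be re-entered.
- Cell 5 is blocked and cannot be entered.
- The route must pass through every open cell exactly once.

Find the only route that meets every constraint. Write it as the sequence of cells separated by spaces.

Need to visit all 8 open cells exactly once, starting at 3 and ending at 2.
Cell 9 has only two open neighbours (6 and 8), so the path must pass straight through it: one of those is the cell it's entered from and the other is where it exits.
Route from 3: down 2 to 9, left 2 to 7, up 2 to 1, right 1 to 2 — 7 moves in all.
Check: all 8 open cells covered.

3 6 9 8 7 4 1 2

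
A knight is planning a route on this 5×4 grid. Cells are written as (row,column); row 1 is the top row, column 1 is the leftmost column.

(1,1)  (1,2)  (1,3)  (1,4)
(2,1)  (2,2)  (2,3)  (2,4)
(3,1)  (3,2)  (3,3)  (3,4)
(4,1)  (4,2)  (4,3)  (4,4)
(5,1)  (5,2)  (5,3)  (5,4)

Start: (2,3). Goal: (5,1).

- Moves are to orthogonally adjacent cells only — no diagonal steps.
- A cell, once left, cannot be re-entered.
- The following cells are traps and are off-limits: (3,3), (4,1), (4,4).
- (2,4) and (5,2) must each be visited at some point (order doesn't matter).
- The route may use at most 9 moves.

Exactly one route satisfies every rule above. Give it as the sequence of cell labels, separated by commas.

The 9-move cap with required stops at (2,4), (5,2) leaves no slack for detours.
Route from (2,3): right 1 to (2,4), up 1 to (1,4), left 2 to (1,2), down 4 to (5,2), left 1 to (5,1) — 9 moves in all.
Check: all required cells visited; 9 ≤ 9 moves.

(2,3), (2,4), (1,4), (1,3), (1,2), (2,2), (3,2), (4,2), (5,2), (5,1)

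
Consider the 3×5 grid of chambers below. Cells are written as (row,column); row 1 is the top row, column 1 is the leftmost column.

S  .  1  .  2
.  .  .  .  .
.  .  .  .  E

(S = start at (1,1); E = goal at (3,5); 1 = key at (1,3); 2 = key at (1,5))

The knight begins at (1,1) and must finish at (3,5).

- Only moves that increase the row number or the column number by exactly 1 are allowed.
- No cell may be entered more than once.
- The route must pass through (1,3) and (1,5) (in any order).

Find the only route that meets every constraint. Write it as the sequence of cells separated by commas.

Moves only go right or down, so the column and row indices never decrease.
Route from (1,1): right 4 to (1,5), down 2 to (3,5) — 6 moves in all.
Check: all required cells visited.

(1,1), (1,2), (1,3), (1,4), (1,5), (2,5), (3,5)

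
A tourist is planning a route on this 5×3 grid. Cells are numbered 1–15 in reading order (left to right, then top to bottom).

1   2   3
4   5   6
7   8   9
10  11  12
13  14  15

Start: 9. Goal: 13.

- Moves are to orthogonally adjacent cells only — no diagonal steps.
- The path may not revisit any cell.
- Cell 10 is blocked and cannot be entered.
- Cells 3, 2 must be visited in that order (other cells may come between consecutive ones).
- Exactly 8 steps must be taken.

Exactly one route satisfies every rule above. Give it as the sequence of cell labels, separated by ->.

The waypoints must appear in the order 3, 2, with no cell reused.
Route from 9: 2× up (reaching 3), left to 2, 4× down (reaching 14), left to 13 — 8 moves in all.
Check: order respected (3 at step 2, 2 at step 3); 8 moves as required.

9 -> 6 -> 3 -> 2 -> 5 -> 8 -> 11 -> 14 -> 13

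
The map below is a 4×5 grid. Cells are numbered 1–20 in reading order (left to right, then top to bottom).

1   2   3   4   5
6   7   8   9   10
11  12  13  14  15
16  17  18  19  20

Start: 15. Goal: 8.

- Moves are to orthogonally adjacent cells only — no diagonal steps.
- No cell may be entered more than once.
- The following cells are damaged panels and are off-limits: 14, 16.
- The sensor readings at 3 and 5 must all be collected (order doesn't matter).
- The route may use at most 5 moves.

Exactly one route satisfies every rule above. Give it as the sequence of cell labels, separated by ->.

The 5-move cap with required stops at 3, 5 leaves no slack for detours.
Route from 15: up 2 to 5, left 2 to 3, down 1 to 8 — 5 moves in all.
Check: all required cells visited; 5 ≤ 5 moves.

15 -> 10 -> 5 -> 4 -> 3 -> 8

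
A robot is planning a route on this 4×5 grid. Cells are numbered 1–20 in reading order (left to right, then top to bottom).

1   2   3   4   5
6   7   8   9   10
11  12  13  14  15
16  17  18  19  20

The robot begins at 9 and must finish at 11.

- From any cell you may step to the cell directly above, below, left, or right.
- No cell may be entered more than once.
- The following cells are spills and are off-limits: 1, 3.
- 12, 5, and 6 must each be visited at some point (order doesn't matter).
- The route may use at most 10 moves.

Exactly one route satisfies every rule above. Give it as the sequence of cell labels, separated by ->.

9 -> 4 -> 5 -> 10 -> 15 -> 14 -> 13 -> 12 -> 7 -> 6 -> 11

Any route must reach 12, 5, and 6 and still end at 11 within 10 moves, so the order of the required stops is forced.
Route from 9: up to 4, right to 5, 2× down (reaching 15), 3× left (reaching 12), up to 7, left to 6, down to 11 — 10 moves in all.
Check: all required cells visited; 10 ≤ 10 moves.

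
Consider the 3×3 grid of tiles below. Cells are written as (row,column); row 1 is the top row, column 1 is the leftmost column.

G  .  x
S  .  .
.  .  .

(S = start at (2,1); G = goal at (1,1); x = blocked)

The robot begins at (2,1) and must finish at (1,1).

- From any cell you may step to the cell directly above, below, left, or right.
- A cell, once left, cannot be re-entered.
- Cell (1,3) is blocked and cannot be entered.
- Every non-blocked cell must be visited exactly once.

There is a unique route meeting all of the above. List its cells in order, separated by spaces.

Need to visit all 8 open cells exactly once, starting at (2,1) and ending at (1,1).
Cell (2,3) has only two open neighbours ((3,3) and (2,2)), so the path must pass straight through it: one of those is the cell it's entered from and the other is where it exits.
Route from (2,1): down to (3,1), 2× right (reaching (3,3)), up to (2,3), left to (2,2), up to (1,2), left to (1,1) — 7 moves in all.
Check: all 8 open cells covered.

(2,1) (3,1) (3,2) (3,3) (2,3) (2,2) (1,2) (1,1)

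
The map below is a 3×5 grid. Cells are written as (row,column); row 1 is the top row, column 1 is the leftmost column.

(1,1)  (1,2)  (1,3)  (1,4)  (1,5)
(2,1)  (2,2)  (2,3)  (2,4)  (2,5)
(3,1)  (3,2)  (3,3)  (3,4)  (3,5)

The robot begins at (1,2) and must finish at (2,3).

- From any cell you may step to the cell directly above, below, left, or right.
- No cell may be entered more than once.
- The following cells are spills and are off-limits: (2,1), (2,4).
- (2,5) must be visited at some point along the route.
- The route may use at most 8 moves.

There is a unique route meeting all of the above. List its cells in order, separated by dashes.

Any route must reach (2,5) and still end at (2,3) within 8 moves, so the order of the required stops is forced.
Route from (1,2): 3× right (reaching (1,5)), 2× down (reaching (3,5)), 2× left (reaching (3,3)), up to (2,3) — 8 moves in all.
Check: all required cells visited; 8 ≤ 8 moves.

(1,2) - (1,3) - (1,4) - (1,5) - (2,5) - (3,5) - (3,4) - (3,3) - (2,3)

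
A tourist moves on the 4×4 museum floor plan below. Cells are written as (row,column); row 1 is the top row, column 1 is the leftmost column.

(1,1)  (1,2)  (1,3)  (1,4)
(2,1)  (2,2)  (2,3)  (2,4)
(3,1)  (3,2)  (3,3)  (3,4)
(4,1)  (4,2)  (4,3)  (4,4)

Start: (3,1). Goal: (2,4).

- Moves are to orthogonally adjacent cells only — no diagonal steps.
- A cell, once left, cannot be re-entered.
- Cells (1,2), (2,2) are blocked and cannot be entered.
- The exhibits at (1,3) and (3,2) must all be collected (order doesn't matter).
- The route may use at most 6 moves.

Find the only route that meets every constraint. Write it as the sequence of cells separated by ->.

The budget equals the shortest possible length, so every move has to be on a shortest route through the required cells.
Route from (3,1): 2× right (reaching (3,3)), 2× up (reaching (1,3)), right to (1,4), down to (2,4) — 6 moves in all.
Check: all required cells visited; 6 ≤ 6 moves.

(3,1) -> (3,2) -> (3,3) -> (2,3) -> (1,3) -> (1,4) -> (2,4)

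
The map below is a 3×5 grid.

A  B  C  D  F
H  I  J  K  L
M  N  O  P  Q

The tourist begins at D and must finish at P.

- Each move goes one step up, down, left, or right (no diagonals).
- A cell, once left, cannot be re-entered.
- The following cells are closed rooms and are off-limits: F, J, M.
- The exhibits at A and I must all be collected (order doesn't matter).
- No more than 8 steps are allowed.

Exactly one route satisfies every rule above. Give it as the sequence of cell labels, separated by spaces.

D C B A H I N O P

The 8-move cap with required stops at A, I leaves no slack for detours.
Route from D: 3× left (reaching A), down to H, right to I, down to N, 2× right (reaching P) — 8 moves in all.
Check: all required cells visited; 8 ≤ 8 moves.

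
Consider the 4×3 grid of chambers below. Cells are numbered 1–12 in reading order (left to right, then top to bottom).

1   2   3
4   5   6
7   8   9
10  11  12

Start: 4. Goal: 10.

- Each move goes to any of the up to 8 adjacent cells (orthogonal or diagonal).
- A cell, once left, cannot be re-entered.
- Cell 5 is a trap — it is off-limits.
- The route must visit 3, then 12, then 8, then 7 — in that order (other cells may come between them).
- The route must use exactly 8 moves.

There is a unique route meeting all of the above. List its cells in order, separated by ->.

The waypoints must appear in the order 3, 12, 8, 7, with no cell reused.
Route from 4: up-right to 2, right to 3, 3× down (reaching 12), up-left to 8, left to 7, down to 10 — 8 moves in all.
Check: order respected (3 at step 2, 12 at step 5, 8 at step 6, 7 at step 7); 8 moves as required.

4 -> 2 -> 3 -> 6 -> 9 -> 12 -> 8 -> 7 -> 10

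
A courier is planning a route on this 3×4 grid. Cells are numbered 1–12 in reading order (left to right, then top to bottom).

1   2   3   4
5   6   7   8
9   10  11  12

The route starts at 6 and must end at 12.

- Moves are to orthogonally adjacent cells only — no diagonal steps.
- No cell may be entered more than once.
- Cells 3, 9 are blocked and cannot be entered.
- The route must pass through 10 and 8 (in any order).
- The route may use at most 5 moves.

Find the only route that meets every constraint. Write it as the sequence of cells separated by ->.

Any route must reach 10 and 8 and still end at 12 within 5 moves, so the order of the required stops is forced.
Route from 6: down 1 to 10, right 1 to 11, up 1 to 7, right 1 to 8, down 1 to 12 — 5 moves in all.
Check: all required cells visited; 5 ≤ 5 moves.

6 -> 10 -> 11 -> 7 -> 8 -> 12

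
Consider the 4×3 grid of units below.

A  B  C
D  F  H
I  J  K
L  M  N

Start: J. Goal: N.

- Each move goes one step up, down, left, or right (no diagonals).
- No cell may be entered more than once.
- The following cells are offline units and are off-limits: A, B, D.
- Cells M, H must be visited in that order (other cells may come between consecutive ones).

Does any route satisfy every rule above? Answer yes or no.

Even ignoring the required order, no revisit-free route from J to N manages to pass through all of M and H: branching out from J, every path either misses one of them or, having collected them, can no longer reach N without re-entering a cell.

no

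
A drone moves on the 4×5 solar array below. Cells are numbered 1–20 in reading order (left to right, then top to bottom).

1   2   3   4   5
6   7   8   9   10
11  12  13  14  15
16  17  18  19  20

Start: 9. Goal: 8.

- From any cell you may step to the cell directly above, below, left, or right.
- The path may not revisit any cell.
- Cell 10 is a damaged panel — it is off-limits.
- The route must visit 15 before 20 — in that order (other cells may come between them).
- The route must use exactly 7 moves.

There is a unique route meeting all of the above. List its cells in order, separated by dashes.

9 - 14 - 15 - 20 - 19 - 18 - 13 - 8

The waypoints must appear in the order 15, 20, with no cell reused.
Route from 9: down to 14, right to 15, down to 20, 2× left (reaching 18), 2× up (reaching 8) — 7 moves in all.
Check: order respected (15 at step 2, 20 at step 3); 7 moves as required.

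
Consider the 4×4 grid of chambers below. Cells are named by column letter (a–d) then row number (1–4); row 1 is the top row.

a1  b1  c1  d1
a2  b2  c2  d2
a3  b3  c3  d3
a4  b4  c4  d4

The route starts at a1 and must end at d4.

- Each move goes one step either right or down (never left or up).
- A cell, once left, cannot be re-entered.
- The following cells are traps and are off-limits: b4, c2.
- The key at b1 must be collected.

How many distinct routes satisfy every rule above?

A right/down-only route from a1 to d4 makes exactly 3 down-moves and 3 right-moves in some order.
With no other constraints that would be C(6,3) = 20 routes.
Split at b1 and multiply the segment counts (each segment already excludes blocked cells): a1→b1: 1; b1→d4: 3; product = 3.
That gives 3 routes.

3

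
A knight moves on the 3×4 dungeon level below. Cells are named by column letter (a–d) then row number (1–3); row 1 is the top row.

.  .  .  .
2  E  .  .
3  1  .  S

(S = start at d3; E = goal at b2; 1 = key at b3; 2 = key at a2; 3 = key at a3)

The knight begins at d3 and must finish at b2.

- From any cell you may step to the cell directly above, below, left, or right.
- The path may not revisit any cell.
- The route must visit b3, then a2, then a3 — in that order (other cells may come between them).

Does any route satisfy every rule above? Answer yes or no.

Ignoring the required order, 13 revisit-free routes from d3 to b2 pass through all of b3, a2, and a3; the waypoint orders that occur are b3 → a3 → a2 (8); a2 → a3 → b3 (5) — never b3 → a2 → a3.

no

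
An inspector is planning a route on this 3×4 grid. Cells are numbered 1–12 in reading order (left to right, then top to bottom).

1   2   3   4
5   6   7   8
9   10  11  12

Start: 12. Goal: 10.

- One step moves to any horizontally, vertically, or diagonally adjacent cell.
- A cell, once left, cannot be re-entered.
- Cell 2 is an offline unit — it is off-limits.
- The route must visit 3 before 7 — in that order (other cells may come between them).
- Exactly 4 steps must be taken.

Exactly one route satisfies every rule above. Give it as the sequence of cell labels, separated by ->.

The waypoints must appear in the order 3, 7, with no cell reused.
Route from 12: up 1 to 8, up-left 1 to 3, down 1 to 7, down-left 1 to 10 — 4 moves in all.
Check: order respected (3 at step 2, 7 at step 3); 4 moves as required.

12 -> 8 -> 3 -> 7 -> 10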